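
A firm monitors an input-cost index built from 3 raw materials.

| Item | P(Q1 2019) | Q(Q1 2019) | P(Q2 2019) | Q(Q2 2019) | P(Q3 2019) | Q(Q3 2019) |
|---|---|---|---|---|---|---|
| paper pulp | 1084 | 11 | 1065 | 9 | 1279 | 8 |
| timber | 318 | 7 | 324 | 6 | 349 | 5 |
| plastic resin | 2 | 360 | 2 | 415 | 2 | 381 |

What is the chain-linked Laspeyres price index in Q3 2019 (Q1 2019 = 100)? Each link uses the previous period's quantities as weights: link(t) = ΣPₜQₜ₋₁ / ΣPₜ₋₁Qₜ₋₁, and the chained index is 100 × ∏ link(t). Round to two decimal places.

115.49

Link Q1 2019→Q2 2019:
ΣP(Q2 2019)Q(Q1 2019) = 1065×11 + 324×7 + 2×360 = 11715 + 2268 + 720 = 14703
ΣP(Q1 2019)Q(Q1 2019) = 1084×11 + 318×7 + 2×360 = 11924 + 2226 + 720 = 14870
link = 14703/14870 = 0.988769
Link Q2 2019→Q3 2019:
ΣP(Q3 2019)Q(Q2 2019) = 1279×9 + 349×6 + 2×415 = 11511 + 2094 + 830 = 14435
ΣP(Q2 2019)Q(Q2 2019) = 1065×9 + 324×6 + 2×415 = 9585 + 1944 + 830 = 12359
link = 14435/12359 = 1.167975
Chained index = 100 × 0.988769 × 1.167975 = 115.4858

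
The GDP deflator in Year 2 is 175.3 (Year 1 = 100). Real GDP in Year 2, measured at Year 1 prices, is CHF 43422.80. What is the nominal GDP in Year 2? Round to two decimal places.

Nominal = Real × (Index/100) = 43422.80 × (175.3/100)
        = 43422.80 × 1.753 = 76120.1684

76120.17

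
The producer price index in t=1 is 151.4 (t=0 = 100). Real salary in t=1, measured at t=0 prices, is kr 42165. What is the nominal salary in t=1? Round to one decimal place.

63837.8

Nominal = Real × (Index/100) = 42165 × (151.4/100)
        = 42165 × 1.514 = 63837.8100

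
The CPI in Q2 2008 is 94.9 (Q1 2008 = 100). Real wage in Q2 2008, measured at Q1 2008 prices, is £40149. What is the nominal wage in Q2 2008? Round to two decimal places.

Nominal = Real × (Index/100) = 40149 × (94.9/100)
        = 40149 × 0.949 = 38101.4010

38101.40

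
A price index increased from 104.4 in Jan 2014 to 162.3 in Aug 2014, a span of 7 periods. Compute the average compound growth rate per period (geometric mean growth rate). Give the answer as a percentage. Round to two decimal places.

6.51%

Growth factor = (162.3/104.4)^(1/7) = (1.554598)^(1/7) = 1.065060
Growth rate = 1.065060 − 1 = 0.065060 = 6.5060%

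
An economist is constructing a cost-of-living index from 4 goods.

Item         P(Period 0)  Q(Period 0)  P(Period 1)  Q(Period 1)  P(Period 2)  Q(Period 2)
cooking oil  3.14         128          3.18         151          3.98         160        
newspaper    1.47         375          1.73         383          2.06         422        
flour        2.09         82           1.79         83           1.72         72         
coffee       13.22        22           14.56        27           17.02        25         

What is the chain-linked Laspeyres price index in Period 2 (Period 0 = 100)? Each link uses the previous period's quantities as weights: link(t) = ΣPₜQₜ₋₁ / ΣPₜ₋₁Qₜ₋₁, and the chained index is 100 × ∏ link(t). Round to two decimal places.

127.26

Link Period 0→Period 1:
ΣP(Period 1)Q(Period 0) = 3.18×128 + 1.73×375 + 1.79×82 + 14.56×22 = 407.04 + 648.75 + 146.78 + 320.32 = 1522.89
ΣP(Period 0)Q(Period 0) = 3.14×128 + 1.47×375 + 2.09×82 + 13.22×22 = 401.92 + 551.25 + 171.38 + 290.84 = 1415.39
link = 1522.89/1415.39 = 1.075951
Link Period 1→Period 2:
ΣP(Period 2)Q(Period 1) = 3.98×151 + 2.06×383 + 1.72×83 + 17.02×27 = 600.98 + 788.98 + 142.76 + 459.54 = 1992.26
ΣP(Period 1)Q(Period 1) = 3.18×151 + 1.73×383 + 1.79×83 + 14.56×27 = 480.18 + 662.59 + 148.57 + 393.12 = 1684.46
link = 1992.26/1684.46 = 1.182729
Chained index = 100 × 1.075951 × 1.182729 = 127.2558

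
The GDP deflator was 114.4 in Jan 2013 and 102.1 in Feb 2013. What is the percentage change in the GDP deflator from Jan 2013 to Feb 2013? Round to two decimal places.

Change = (102.1 − 114.4) / 114.4 × 100
       = -12.3 / 114.4 × 100 = -10.7517%

-10.75%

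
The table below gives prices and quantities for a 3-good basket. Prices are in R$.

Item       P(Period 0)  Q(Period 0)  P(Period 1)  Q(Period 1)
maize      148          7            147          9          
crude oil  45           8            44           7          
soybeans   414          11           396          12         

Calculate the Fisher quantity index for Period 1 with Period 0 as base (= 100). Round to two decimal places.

111.22

Laspeyres component (base-period weights):
ΣP(Period 0)Q(Period 1) = 148×9 + 45×7 + 414×12 = 1332 + 315 + 4968 = 6615
ΣP(Period 0)Q(Period 0) = 148×7 + 45×8 + 414×11 = 1036 + 360 + 4554 = 5950
L = 6615 / 5950 × 100 = 111.1765
Paasche component (current-period weights):
ΣP(Period 1)Q(Period 1) = 147×9 + 44×7 + 396×12 = 1323 + 308 + 4752 = 6383
ΣP(Period 1)Q(Period 0) = 147×7 + 44×8 + 396×11 = 1029 + 352 + 4356 = 5737
P = 6383 / 5737 × 100 = 111.2602
Fisher = √(L × P) = √(111.1765 × 111.2602) = 111.2183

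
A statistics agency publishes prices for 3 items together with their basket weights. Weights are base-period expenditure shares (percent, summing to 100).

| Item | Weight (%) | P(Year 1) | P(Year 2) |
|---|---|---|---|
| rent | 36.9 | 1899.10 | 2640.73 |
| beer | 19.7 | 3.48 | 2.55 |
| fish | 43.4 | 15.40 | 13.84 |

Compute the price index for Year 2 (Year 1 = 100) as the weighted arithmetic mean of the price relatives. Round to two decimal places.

rent: 36.9 × (2640.73/1899.10) = 36.9 × 1.390517 = 51.3101
beer: 19.7 × (2.55/3.48) = 19.7 × 0.732759 = 14.4353
fish: 43.4 × (13.84/15.40) = 43.4 × 0.898701 = 39.0036
Index = Σ wᵢ·(p₁ᵢ/p₀ᵢ) = 51.3101 + 14.4353 + 39.0036 = 104.7490

104.75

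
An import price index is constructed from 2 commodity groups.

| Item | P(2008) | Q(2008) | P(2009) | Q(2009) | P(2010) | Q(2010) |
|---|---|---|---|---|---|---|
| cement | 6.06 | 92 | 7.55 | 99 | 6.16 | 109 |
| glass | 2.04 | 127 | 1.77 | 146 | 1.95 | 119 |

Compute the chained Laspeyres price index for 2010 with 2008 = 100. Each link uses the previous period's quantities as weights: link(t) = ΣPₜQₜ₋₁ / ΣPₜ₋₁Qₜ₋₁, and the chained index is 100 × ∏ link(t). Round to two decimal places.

100.13

Link 2008→2009:
ΣP(2009)Q(2008) = 7.55×92 + 1.77×127 = 694.6 + 224.79 = 919.39
ΣP(2008)Q(2008) = 6.06×92 + 2.04×127 = 557.52 + 259.08 = 816.6
link = 919.39/816.6 = 1.125876
Link 2009→2010:
ΣP(2010)Q(2009) = 6.16×99 + 1.95×146 = 609.84 + 284.7 = 894.54
ΣP(2009)Q(2009) = 7.55×99 + 1.77×146 = 747.45 + 258.42 = 1005.87
link = 894.54/1005.87 = 0.889320
Chained index = 100 × 1.125876 × 0.889320 = 100.1263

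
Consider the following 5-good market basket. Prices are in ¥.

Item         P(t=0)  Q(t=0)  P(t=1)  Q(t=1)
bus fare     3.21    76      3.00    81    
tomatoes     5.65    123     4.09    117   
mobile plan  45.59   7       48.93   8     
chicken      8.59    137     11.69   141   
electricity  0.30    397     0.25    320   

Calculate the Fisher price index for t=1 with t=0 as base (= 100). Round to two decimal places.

Laspeyres component (base-period weights):
ΣP(t=1)Q(t=0) = 3.00×76 + 4.09×123 + 48.93×7 + 11.69×137 + 0.25×397 = 228 + 503.07 + 342.51 + 1601.53 + 99.25 = 2774.36
ΣP(t=0)Q(t=0) = 3.21×76 + 5.65×123 + 45.59×7 + 8.59×137 + 0.30×397 = 243.96 + 694.95 + 319.13 + 1176.83 + 119.1 = 2553.97
L = 2774.36 / 2553.97 × 100 = 108.6293
Paasche component (current-period weights):
ΣP(t=1)Q(t=1) = 3.00×81 + 4.09×117 + 48.93×8 + 11.69×141 + 0.25×320 = 243 + 478.53 + 391.44 + 1648.29 + 80 = 2841.26
ΣP(t=0)Q(t=1) = 3.21×81 + 5.65×117 + 45.59×8 + 8.59×141 + 0.30×320 = 260.01 + 661.05 + 364.72 + 1211.19 + 96 = 2592.97
P = 2841.26 / 2592.97 × 100 = 109.5755
Fisher = √(L × P) = √(108.6293 × 109.5755) = 109.1014

109.10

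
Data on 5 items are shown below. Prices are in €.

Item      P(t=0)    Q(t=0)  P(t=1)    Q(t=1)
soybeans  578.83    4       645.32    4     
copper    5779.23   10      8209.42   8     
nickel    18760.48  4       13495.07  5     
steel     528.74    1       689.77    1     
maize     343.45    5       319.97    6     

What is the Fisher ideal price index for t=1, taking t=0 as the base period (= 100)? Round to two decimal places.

Laspeyres component (base-period weights):
ΣP(t=1)Q(t=0) = 645.32×4 + 8209.42×10 + 13495.07×4 + 689.77×1 + 319.97×5 = 2581.28 + 82094.2 + 53980.28 + 689.77 + 1599.85 = 140945.38
ΣP(t=0)Q(t=0) = 578.83×4 + 5779.23×10 + 18760.48×4 + 528.74×1 + 343.45×5 = 2315.32 + 57792.3 + 75041.92 + 528.74 + 1717.25 = 137395.53
L = 140945.38 / 137395.53 × 100 = 102.5837
Paasche component (current-period weights):
ΣP(t=1)Q(t=1) = 645.32×4 + 8209.42×8 + 13495.07×5 + 689.77×1 + 319.97×6 = 2581.28 + 65675.36 + 67475.35 + 689.77 + 1919.82 = 138341.58
ΣP(t=0)Q(t=1) = 578.83×4 + 5779.23×8 + 18760.48×5 + 528.74×1 + 343.45×6 = 2315.32 + 46233.84 + 93802.4 + 528.74 + 2060.7 = 144941
P = 138341.58 / 144941 × 100 = 95.4468
Fisher = √(L × P) = √(102.5837 × 95.4468) = 98.9509

98.95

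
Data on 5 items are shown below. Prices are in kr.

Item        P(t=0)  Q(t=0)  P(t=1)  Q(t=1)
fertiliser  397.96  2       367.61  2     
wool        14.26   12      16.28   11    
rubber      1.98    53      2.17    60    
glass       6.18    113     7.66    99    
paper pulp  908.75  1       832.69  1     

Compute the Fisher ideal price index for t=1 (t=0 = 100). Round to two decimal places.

Laspeyres component (base-period weights):
ΣP(t=1)Q(t=0) = 367.61×2 + 16.28×12 + 2.17×53 + 7.66×113 + 832.69×1 = 735.22 + 195.36 + 115.01 + 865.58 + 832.69 = 2743.86
ΣP(t=0)Q(t=0) = 397.96×2 + 14.26×12 + 1.98×53 + 6.18×113 + 908.75×1 = 795.92 + 171.12 + 104.94 + 698.34 + 908.75 = 2679.07
L = 2743.86 / 2679.07 × 100 = 102.4184
Paasche component (current-period weights):
ΣP(t=1)Q(t=1) = 367.61×2 + 16.28×11 + 2.17×60 + 7.66×99 + 832.69×1 = 735.22 + 179.08 + 130.2 + 758.34 + 832.69 = 2635.53
ΣP(t=0)Q(t=1) = 397.96×2 + 14.26×11 + 1.98×60 + 6.18×99 + 908.75×1 = 795.92 + 156.86 + 118.8 + 611.82 + 908.75 = 2592.15
P = 2635.53 / 2592.15 × 100 = 101.6735
Fisher = √(L × P) = √(102.4184 × 101.6735) = 102.0453

102.05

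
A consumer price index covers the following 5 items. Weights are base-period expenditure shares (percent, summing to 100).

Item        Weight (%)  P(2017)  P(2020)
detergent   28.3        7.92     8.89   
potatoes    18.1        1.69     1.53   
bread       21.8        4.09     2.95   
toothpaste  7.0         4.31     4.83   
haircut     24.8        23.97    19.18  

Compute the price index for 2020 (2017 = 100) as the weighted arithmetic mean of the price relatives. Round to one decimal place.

91.6

detergent: 28.3 × (8.89/7.92) = 28.3 × 1.122475 = 31.7660
potatoes: 18.1 × (1.53/1.69) = 18.1 × 0.905325 = 16.3864
bread: 21.8 × (2.95/4.09) = 21.8 × 0.721271 = 15.7237
toothpaste: 7.0 × (4.83/4.31) = 7.0 × 1.120650 = 7.8445
haircut: 24.8 × (19.18/23.97) = 24.8 × 0.800167 = 19.8441
Index = Σ wᵢ·(p₁ᵢ/p₀ᵢ) = 31.7660 + 16.3864 + 15.7237 + 7.8445 + 19.8441 = 91.5648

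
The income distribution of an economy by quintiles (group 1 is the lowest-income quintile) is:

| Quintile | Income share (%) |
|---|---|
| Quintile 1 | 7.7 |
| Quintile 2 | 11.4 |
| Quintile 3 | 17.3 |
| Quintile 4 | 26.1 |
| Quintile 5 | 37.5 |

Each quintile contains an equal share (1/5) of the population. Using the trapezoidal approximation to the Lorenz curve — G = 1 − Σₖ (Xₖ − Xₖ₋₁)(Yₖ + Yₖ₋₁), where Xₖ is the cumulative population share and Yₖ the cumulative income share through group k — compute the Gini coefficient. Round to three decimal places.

0.297

Cumulative income shares Yₖ: 0.0770, 0.1910, 0.3640, 0.6250, 1.0000
Σ (Xₖ−Xₖ₋₁)(Yₖ+Yₖ₋₁) = (1/5)(0.0770+0.0000) + (1/5)(0.1910+0.0770) + (1/5)(0.3640+0.1910) + (1/5)(0.6250+0.3640) + (1/5)(1.0000+0.6250)
  = 0.0154 + 0.0536 + 0.1110 + 0.1978 + 0.3250 = 0.7028
G = 1 − 0.7028 = 0.2972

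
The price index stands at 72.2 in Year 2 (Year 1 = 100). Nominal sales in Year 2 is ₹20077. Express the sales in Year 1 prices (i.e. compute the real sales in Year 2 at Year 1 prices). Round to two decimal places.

27807.48

Real = Nominal ÷ (Index/100) = 20077 ÷ (72.2/100)
     = 20077 ÷ 0.722 = 27807.4792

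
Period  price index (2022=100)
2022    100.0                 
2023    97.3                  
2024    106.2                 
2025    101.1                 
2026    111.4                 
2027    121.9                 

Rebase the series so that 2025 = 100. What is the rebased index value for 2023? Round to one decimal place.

96.2

Rebased(2023) = 97.3 / 101.1 × 100 = 96.2413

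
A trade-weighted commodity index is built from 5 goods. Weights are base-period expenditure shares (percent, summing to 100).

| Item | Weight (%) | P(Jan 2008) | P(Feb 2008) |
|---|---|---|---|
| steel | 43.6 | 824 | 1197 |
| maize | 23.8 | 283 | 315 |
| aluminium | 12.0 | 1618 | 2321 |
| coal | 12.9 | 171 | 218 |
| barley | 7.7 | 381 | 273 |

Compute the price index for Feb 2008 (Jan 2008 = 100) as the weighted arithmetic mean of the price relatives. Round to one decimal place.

129.0

steel: 43.6 × (1197/824) = 43.6 × 1.452670 = 63.3364
maize: 23.8 × (315/283) = 23.8 × 1.113074 = 26.4912
aluminium: 12.0 × (2321/1618) = 12.0 × 1.434487 = 17.2138
coal: 12.9 × (218/171) = 12.9 × 1.274854 = 16.4456
barley: 7.7 × (273/381) = 7.7 × 0.716535 = 5.5173
Index = Σ wᵢ·(p₁ᵢ/p₀ᵢ) = 63.3364 + 26.4912 + 17.2138 + 16.4456 + 5.5173 = 129.0044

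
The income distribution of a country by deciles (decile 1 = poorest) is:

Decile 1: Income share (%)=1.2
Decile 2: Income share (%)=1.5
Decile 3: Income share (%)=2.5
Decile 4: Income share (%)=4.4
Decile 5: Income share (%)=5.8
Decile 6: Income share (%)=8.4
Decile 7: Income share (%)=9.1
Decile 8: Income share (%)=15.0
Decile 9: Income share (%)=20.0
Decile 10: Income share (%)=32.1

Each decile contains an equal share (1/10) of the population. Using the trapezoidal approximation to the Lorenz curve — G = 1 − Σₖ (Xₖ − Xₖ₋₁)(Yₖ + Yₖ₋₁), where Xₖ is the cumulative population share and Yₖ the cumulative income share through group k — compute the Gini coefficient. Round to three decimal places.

0.487

Cumulative income shares Yₖ: 0.0120, 0.0270, 0.0520, 0.0960, 0.1540, 0.2380, 0.3290, 0.4790, 0.6790, 1.0000
Σ (Xₖ−Xₖ₋₁)(Yₖ+Yₖ₋₁) = (1/10)(0.0120+0.0000) + (1/10)(0.0270+0.0120) + (1/10)(0.0520+0.0270) + (1/10)(0.0960+0.0520) + (1/10)(0.1540+0.0960) + (1/10)(0.2380+0.1540) + (1/10)(0.3290+0.2380) + (1/10)(0.4790+0.3290) + (1/10)(0.6790+0.4790) + (1/10)(1.0000+0.6790)
  = 0.0012 + 0.0039 + 0.0079 + 0.0148 + 0.0250 + 0.0392 + 0.0567 + 0.0808 + 0.1158 + 0.1679 = 0.5132
G = 1 − 0.5132 = 0.4868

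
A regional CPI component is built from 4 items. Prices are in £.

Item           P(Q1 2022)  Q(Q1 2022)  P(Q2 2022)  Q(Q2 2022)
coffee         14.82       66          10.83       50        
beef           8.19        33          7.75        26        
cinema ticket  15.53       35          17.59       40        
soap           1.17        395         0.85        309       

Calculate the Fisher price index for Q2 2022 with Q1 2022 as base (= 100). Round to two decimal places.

86.75

Laspeyres component (base-period weights):
ΣP(Q2 2022)Q(Q1 2022) = 10.83×66 + 7.75×33 + 17.59×35 + 0.85×395 = 714.78 + 255.75 + 615.65 + 335.75 = 1921.93
ΣP(Q1 2022)Q(Q1 2022) = 14.82×66 + 8.19×33 + 15.53×35 + 1.17×395 = 978.12 + 270.27 + 543.55 + 462.15 = 2254.09
L = 1921.93 / 2254.09 × 100 = 85.2641
Paasche component (current-period weights):
ΣP(Q2 2022)Q(Q2 2022) = 10.83×50 + 7.75×26 + 17.59×40 + 0.85×309 = 541.5 + 201.5 + 703.6 + 262.65 = 1709.25
ΣP(Q1 2022)Q(Q2 2022) = 14.82×50 + 8.19×26 + 15.53×40 + 1.17×309 = 741 + 212.94 + 621.2 + 361.53 = 1936.67
P = 1709.25 / 1936.67 × 100 = 88.2572
Fisher = √(L × P) = √(85.2641 × 88.2572) = 86.7477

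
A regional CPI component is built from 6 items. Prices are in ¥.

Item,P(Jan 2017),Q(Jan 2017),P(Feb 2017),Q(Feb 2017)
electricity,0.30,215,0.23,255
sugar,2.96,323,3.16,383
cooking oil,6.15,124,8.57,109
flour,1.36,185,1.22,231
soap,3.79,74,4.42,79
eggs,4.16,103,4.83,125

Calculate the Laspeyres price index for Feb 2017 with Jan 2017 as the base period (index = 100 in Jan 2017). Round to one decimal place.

116.0

Laspeyres price index uses base-period quantities as weights.
ΣP(Feb 2017)·Q(Jan 2017) = 0.23×215 + 3.16×323 + 8.57×124 + 1.22×185 + 4.42×74 + 4.83×103 = 49.45 + 1020.68 + 1062.68 + 225.7 + 327.08 + 497.49 = 3183.08
ΣP(Jan 2017)·Q(Jan 2017) = 0.30×215 + 2.96×323 + 6.15×124 + 1.36×185 + 3.79×74 + 4.16×103 = 64.5 + 956.08 + 762.6 + 251.6 + 280.46 + 428.48 = 2743.72
Index = 3183.08 / 2743.72 × 100 = 116.0133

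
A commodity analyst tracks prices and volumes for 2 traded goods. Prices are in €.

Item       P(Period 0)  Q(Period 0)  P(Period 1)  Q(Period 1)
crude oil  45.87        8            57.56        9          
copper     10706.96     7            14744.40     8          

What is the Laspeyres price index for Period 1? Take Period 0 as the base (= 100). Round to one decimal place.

137.6

Laspeyres price index uses base-period quantities as weights.
ΣP(Period 1)·Q(Period 0) = 57.56×8 + 14744.40×7 = 460.48 + 103210.8 = 103671.28
ΣP(Period 0)·Q(Period 0) = 45.87×8 + 10706.96×7 = 366.96 + 74948.72 = 75315.68
Index = 103671.28 / 75315.68 × 100 = 137.6490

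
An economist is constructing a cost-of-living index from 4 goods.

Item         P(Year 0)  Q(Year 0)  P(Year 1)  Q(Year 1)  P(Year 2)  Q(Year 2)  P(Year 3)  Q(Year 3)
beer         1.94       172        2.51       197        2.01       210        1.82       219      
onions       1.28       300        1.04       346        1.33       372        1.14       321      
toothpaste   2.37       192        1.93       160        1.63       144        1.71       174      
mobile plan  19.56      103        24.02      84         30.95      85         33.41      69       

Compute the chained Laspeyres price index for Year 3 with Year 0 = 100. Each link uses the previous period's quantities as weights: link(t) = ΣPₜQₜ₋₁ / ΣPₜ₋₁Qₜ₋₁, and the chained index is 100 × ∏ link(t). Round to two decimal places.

Link Year 0→Year 1:
ΣP(Year 1)Q(Year 0) = 2.51×172 + 1.04×300 + 1.93×192 + 24.02×103 = 431.72 + 312 + 370.56 + 2474.06 = 3588.34
ΣP(Year 0)Q(Year 0) = 1.94×172 + 1.28×300 + 2.37×192 + 19.56×103 = 333.68 + 384 + 455.04 + 2014.68 = 3187.4
link = 3588.34/3187.4 = 1.125789
Link Year 1→Year 2:
ΣP(Year 2)Q(Year 1) = 2.01×197 + 1.33×346 + 1.63×160 + 30.95×84 = 395.97 + 460.18 + 260.8 + 2599.8 = 3716.75
ΣP(Year 1)Q(Year 1) = 2.51×197 + 1.04×346 + 1.93×160 + 24.02×84 = 494.47 + 359.84 + 308.8 + 2017.68 = 3180.79
link = 3716.75/3180.79 = 1.168499
Link Year 2→Year 3:
ΣP(Year 3)Q(Year 2) = 1.82×210 + 1.14×372 + 1.71×144 + 33.41×85 = 382.2 + 424.08 + 246.24 + 2839.85 = 3892.37
ΣP(Year 2)Q(Year 2) = 2.01×210 + 1.33×372 + 1.63×144 + 30.95×85 = 422.1 + 494.76 + 234.72 + 2630.75 = 3782.33
link = 3892.37/3782.33 = 1.029093
Chained index = 100 × 1.125789 × 1.168499 × 1.029093 = 135.3755

135.38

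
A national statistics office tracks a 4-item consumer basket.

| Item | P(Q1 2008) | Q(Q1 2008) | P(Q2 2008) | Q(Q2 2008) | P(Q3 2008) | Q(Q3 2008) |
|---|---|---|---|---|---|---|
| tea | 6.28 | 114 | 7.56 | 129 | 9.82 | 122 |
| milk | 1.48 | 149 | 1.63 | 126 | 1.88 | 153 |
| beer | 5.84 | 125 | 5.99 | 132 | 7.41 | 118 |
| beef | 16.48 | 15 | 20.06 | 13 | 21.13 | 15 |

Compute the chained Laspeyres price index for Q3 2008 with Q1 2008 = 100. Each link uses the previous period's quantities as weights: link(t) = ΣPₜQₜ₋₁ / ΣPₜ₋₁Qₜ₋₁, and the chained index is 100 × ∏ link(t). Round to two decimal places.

Link Q1 2008→Q2 2008:
ΣP(Q2 2008)Q(Q1 2008) = 7.56×114 + 1.63×149 + 5.99×125 + 20.06×15 = 861.84 + 242.87 + 748.75 + 300.9 = 2154.36
ΣP(Q1 2008)Q(Q1 2008) = 6.28×114 + 1.48×149 + 5.84×125 + 16.48×15 = 715.92 + 220.52 + 730 + 247.2 = 1913.64
link = 2154.36/1913.64 = 1.125792
Link Q2 2008→Q3 2008:
ΣP(Q3 2008)Q(Q2 2008) = 9.82×129 + 1.88×126 + 7.41×132 + 21.13×13 = 1266.78 + 236.88 + 978.12 + 274.69 = 2756.47
ΣP(Q2 2008)Q(Q2 2008) = 7.56×129 + 1.63×126 + 5.99×132 + 20.06×13 = 975.24 + 205.38 + 790.68 + 260.78 = 2232.08
link = 2756.47/2232.08 = 1.234933
Chained index = 100 × 1.125792 × 1.234933 = 139.0278

139.03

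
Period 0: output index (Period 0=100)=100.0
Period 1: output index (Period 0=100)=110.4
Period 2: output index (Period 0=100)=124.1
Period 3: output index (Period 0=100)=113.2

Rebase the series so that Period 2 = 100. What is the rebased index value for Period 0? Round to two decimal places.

Rebased(Period 0) = 100.0 / 124.1 × 100 = 80.5802

80.58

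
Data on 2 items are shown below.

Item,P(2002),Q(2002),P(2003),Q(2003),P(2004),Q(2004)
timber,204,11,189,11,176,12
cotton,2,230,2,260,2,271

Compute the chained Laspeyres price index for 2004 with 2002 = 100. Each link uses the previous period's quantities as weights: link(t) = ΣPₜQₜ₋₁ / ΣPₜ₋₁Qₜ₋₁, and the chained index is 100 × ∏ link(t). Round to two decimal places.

Link 2002→2003:
ΣP(2003)Q(2002) = 189×11 + 2×230 = 2079 + 460 = 2539
ΣP(2002)Q(2002) = 204×11 + 2×230 = 2244 + 460 = 2704
link = 2539/2704 = 0.938979
Link 2003→2004:
ΣP(2004)Q(2003) = 176×11 + 2×260 = 1936 + 520 = 2456
ΣP(2003)Q(2003) = 189×11 + 2×260 = 2079 + 520 = 2599
link = 2456/2599 = 0.944979
Chained index = 100 × 0.938979 × 0.944979 = 88.7316

88.73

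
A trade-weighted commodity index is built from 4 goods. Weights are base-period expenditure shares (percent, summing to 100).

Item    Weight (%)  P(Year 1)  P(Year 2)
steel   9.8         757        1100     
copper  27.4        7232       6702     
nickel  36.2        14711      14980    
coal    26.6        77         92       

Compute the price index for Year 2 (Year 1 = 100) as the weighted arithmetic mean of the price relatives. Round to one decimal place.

steel: 9.8 × (1100/757) = 9.8 × 1.453104 = 14.2404
copper: 27.4 × (6702/7232) = 27.4 × 0.926715 = 25.3920
nickel: 36.2 × (14980/14711) = 36.2 × 1.018286 = 36.8619
coal: 26.6 × (92/77) = 26.6 × 1.194805 = 31.7818
Index = Σ wᵢ·(p₁ᵢ/p₀ᵢ) = 14.2404 + 25.3920 + 36.8619 + 31.7818 = 108.2762

108.3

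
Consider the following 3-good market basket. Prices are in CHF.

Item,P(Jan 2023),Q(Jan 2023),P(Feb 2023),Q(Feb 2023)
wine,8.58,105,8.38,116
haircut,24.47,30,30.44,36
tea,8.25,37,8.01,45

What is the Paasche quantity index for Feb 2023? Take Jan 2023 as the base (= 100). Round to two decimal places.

Paasche quantity index uses current-period prices as weights.
ΣP(Feb 2023)·Q(Feb 2023) = 8.38×116 + 30.44×36 + 8.01×45 = 972.08 + 1095.84 + 360.45 = 2428.37
ΣP(Feb 2023)·Q(Jan 2023) = 8.38×105 + 30.44×30 + 8.01×37 = 879.9 + 913.2 + 296.37 = 2089.47
Index = 2428.37 / 2089.47 × 100 = 116.2194

116.22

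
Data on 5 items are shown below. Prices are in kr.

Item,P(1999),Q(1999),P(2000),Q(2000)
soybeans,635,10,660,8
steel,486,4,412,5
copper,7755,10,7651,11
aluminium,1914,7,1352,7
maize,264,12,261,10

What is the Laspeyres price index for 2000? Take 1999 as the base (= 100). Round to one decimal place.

95.1

Laspeyres price index uses base-period quantities as weights.
ΣP(2000)·Q(1999) = 660×10 + 412×4 + 7651×10 + 1352×7 + 261×12 = 6600 + 1648 + 76510 + 9464 + 3132 = 97354
ΣP(1999)·Q(1999) = 635×10 + 486×4 + 7755×10 + 1914×7 + 264×12 = 6350 + 1944 + 77550 + 13398 + 3168 = 102410
Index = 97354 / 102410 × 100 = 95.0630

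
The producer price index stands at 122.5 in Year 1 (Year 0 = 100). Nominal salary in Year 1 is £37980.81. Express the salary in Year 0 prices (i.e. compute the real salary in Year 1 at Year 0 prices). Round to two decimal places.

Real = Nominal ÷ (Index/100) = 37980.81 ÷ (122.5/100)
     = 37980.81 ÷ 1.225 = 31004.7429

31004.74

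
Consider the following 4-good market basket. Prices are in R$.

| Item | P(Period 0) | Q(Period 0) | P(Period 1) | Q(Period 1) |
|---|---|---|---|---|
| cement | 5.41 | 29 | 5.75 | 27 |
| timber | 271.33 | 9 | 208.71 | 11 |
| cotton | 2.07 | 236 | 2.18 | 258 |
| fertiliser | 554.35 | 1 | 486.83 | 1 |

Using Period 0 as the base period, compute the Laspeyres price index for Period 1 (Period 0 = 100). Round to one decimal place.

83.7

Laspeyres price index uses base-period quantities as weights.
ΣP(Period 1)·Q(Period 0) = 5.75×29 + 208.71×9 + 2.18×236 + 486.83×1 = 166.75 + 1878.39 + 514.48 + 486.83 = 3046.45
ΣP(Period 0)·Q(Period 0) = 5.41×29 + 271.33×9 + 2.07×236 + 554.35×1 = 156.89 + 2441.97 + 488.52 + 554.35 = 3641.73
Index = 3046.45 / 3641.73 × 100 = 83.6539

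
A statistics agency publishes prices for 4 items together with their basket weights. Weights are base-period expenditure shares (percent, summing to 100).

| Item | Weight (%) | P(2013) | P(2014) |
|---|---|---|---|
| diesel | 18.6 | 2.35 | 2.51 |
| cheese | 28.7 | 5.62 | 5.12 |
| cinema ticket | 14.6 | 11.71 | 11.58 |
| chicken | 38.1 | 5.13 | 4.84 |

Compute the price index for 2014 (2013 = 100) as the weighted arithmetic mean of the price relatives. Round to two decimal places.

96.40

diesel: 18.6 × (2.51/2.35) = 18.6 × 1.068085 = 19.8664
cheese: 28.7 × (5.12/5.62) = 28.7 × 0.911032 = 26.1466
cinema ticket: 14.6 × (11.58/11.71) = 14.6 × 0.988898 = 14.4379
chicken: 38.1 × (4.84/5.13) = 38.1 × 0.943470 = 35.9462
Index = Σ wᵢ·(p₁ᵢ/p₀ᵢ) = 19.8664 + 26.1466 + 14.4379 + 35.9462 = 96.3971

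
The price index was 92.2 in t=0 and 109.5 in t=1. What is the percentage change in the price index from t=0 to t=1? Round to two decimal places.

Change = (109.5 − 92.2) / 92.2 × 100
       = 17.3 / 92.2 × 100 = 18.7636%

18.76%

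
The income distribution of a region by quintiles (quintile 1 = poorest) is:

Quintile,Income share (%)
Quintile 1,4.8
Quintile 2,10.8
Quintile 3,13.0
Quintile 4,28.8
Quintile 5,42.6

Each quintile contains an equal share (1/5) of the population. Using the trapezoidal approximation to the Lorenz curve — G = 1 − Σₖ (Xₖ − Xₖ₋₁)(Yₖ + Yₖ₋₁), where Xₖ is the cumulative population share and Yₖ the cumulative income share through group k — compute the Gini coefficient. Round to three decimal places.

0.374

Cumulative income shares Yₖ: 0.0480, 0.1560, 0.2860, 0.5740, 1.0000
Σ (Xₖ−Xₖ₋₁)(Yₖ+Yₖ₋₁) = (1/5)(0.0480+0.0000) + (1/5)(0.1560+0.0480) + (1/5)(0.2860+0.1560) + (1/5)(0.5740+0.2860) + (1/5)(1.0000+0.5740)
  = 0.0096 + 0.0408 + 0.0884 + 0.1720 + 0.3148 = 0.6256
G = 1 − 0.6256 = 0.3744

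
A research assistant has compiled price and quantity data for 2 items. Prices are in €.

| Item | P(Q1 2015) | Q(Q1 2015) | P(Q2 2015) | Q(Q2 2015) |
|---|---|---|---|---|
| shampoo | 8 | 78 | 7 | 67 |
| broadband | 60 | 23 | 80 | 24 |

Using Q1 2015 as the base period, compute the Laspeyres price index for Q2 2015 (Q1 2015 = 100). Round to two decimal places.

Laspeyres price index uses base-period quantities as weights.
ΣP(Q2 2015)·Q(Q1 2015) = 7×78 + 80×23 = 546 + 1840 = 2386
ΣP(Q1 2015)·Q(Q1 2015) = 8×78 + 60×23 = 624 + 1380 = 2004
Index = 2386 / 2004 × 100 = 119.0619

119.06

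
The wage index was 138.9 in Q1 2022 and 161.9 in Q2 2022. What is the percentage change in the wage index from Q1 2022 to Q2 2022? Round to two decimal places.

16.56%

Change = (161.9 − 138.9) / 138.9 × 100
       = 23.0 / 138.9 × 100 = 16.5587%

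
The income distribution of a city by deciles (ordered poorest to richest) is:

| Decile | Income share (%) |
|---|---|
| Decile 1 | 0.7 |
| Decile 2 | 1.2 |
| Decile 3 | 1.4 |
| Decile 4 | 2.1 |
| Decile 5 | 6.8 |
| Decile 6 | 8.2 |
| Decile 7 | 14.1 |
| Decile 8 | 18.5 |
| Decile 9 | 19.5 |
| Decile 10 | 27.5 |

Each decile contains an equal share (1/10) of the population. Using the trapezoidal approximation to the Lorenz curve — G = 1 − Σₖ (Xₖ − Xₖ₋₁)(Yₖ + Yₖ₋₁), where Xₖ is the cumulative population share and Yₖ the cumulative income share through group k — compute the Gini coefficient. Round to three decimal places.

0.492

Cumulative income shares Yₖ: 0.0070, 0.0190, 0.0330, 0.0540, 0.1220, 0.2040, 0.3450, 0.5300, 0.7250, 1.0000
Σ (Xₖ−Xₖ₋₁)(Yₖ+Yₖ₋₁) = (1/10)(0.0070+0.0000) + (1/10)(0.0190+0.0070) + (1/10)(0.0330+0.0190) + (1/10)(0.0540+0.0330) + (1/10)(0.1220+0.0540) + (1/10)(0.2040+0.1220) + (1/10)(0.3450+0.2040) + (1/10)(0.5300+0.3450) + (1/10)(0.7250+0.5300) + (1/10)(1.0000+0.7250)
  = 0.0007 + 0.0026 + 0.0052 + 0.0087 + 0.0176 + 0.0326 + 0.0549 + 0.0875 + 0.1255 + 0.1725 = 0.5078
G = 1 − 0.5078 = 0.4922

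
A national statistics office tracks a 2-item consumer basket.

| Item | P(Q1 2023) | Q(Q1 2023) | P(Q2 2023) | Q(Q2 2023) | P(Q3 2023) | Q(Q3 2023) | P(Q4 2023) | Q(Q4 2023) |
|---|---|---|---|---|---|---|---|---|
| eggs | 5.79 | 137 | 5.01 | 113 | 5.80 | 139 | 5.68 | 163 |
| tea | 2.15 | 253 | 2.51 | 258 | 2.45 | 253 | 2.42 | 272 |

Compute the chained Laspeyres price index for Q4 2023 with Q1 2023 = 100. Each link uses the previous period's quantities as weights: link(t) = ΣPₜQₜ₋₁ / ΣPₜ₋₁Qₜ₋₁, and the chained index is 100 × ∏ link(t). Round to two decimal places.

Link Q1 2023→Q2 2023:
ΣP(Q2 2023)Q(Q1 2023) = 5.01×137 + 2.51×253 = 686.37 + 635.03 = 1321.4
ΣP(Q1 2023)Q(Q1 2023) = 5.79×137 + 2.15×253 = 793.23 + 543.95 = 1337.18
link = 1321.4/1337.18 = 0.988199
Link Q2 2023→Q3 2023:
ΣP(Q3 2023)Q(Q2 2023) = 5.80×113 + 2.45×258 = 655.4 + 632.1 = 1287.5
ΣP(Q2 2023)Q(Q2 2023) = 5.01×113 + 2.51×258 = 566.13 + 647.58 = 1213.71
link = 1287.5/1213.71 = 1.060797
Link Q3 2023→Q4 2023:
ΣP(Q4 2023)Q(Q3 2023) = 5.68×139 + 2.42×253 = 789.52 + 612.26 = 1401.78
ΣP(Q3 2023)Q(Q3 2023) = 5.80×139 + 2.45×253 = 806.2 + 619.85 = 1426.05
link = 1401.78/1426.05 = 0.982981
Chained index = 100 × 0.988199 × 1.060797 × 0.982981 = 103.0438

103.04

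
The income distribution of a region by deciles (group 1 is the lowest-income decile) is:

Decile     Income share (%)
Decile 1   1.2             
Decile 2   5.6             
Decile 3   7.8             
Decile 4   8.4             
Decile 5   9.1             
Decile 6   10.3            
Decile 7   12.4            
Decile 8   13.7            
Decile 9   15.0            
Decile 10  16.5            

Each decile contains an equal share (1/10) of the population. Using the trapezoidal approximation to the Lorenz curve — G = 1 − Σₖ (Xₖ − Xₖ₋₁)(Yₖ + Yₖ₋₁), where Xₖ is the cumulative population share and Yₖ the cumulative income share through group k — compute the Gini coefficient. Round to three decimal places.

Cumulative income shares Yₖ: 0.0120, 0.0680, 0.1460, 0.2300, 0.3210, 0.4240, 0.5480, 0.6850, 0.8350, 1.0000
Σ (Xₖ−Xₖ₋₁)(Yₖ+Yₖ₋₁) = (1/10)(0.0120+0.0000) + (1/10)(0.0680+0.0120) + (1/10)(0.1460+0.0680) + (1/10)(0.2300+0.1460) + (1/10)(0.3210+0.2300) + (1/10)(0.4240+0.3210) + (1/10)(0.5480+0.4240) + (1/10)(0.6850+0.5480) + (1/10)(0.8350+0.6850) + (1/10)(1.0000+0.8350)
  = 0.0012 + 0.0080 + 0.0214 + 0.0376 + 0.0551 + 0.0745 + 0.0972 + 0.1233 + 0.1520 + 0.1835 = 0.7538
G = 1 − 0.7538 = 0.2462

0.246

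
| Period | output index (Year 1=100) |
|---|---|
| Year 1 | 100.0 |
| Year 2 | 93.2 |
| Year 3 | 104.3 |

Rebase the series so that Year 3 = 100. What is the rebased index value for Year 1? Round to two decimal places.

Rebased(Year 1) = 100.0 / 104.3 × 100 = 95.8773

95.88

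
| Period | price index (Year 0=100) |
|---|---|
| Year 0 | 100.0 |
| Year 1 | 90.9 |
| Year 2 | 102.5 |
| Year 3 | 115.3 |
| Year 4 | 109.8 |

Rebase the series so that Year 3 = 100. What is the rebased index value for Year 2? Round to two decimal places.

88.90

Rebased(Year 2) = 102.5 / 115.3 × 100 = 88.8985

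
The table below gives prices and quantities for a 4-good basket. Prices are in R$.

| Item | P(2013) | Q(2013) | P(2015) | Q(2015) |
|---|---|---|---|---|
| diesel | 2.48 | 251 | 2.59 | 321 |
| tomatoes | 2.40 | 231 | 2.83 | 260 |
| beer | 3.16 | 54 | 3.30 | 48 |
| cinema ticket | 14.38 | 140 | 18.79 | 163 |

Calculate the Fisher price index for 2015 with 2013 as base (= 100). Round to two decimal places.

122.33

Laspeyres component (base-period weights):
ΣP(2015)Q(2013) = 2.59×251 + 2.83×231 + 3.30×54 + 18.79×140 = 650.09 + 653.73 + 178.2 + 2630.6 = 4112.62
ΣP(2013)Q(2013) = 2.48×251 + 2.40×231 + 3.16×54 + 14.38×140 = 622.48 + 554.4 + 170.64 + 2013.2 = 3360.72
L = 4112.62 / 3360.72 × 100 = 122.3732
Paasche component (current-period weights):
ΣP(2015)Q(2015) = 2.59×321 + 2.83×260 + 3.30×48 + 18.79×163 = 831.39 + 735.8 + 158.4 + 3062.77 = 4788.36
ΣP(2013)Q(2015) = 2.48×321 + 2.40×260 + 3.16×48 + 14.38×163 = 796.08 + 624 + 151.68 + 2343.94 = 3915.7
P = 4788.36 / 3915.7 × 100 = 122.2862
Fisher = √(L × P) = √(122.3732 × 122.2862) = 122.3297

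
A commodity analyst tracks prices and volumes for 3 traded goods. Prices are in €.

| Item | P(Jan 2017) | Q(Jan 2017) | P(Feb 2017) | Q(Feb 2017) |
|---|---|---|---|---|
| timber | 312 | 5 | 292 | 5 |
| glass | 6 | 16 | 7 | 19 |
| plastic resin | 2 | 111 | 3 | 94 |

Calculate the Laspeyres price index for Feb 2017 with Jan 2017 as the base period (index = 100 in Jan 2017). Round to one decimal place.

Laspeyres price index uses base-period quantities as weights.
ΣP(Feb 2017)·Q(Jan 2017) = 292×5 + 7×16 + 3×111 = 1460 + 112 + 333 = 1905
ΣP(Jan 2017)·Q(Jan 2017) = 312×5 + 6×16 + 2×111 = 1560 + 96 + 222 = 1878
Index = 1905 / 1878 × 100 = 101.4377

101.4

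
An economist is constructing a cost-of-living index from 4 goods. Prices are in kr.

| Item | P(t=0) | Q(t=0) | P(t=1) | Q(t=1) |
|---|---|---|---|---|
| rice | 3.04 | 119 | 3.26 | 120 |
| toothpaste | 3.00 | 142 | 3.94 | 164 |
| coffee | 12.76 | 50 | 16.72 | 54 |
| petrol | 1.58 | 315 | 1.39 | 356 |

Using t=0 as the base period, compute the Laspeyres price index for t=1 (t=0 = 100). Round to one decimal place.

115.5

Laspeyres price index uses base-period quantities as weights.
ΣP(t=1)·Q(t=0) = 3.26×119 + 3.94×142 + 16.72×50 + 1.39×315 = 387.94 + 559.48 + 836 + 437.85 = 2221.27
ΣP(t=0)·Q(t=0) = 3.04×119 + 3.00×142 + 12.76×50 + 1.58×315 = 361.76 + 426 + 638 + 497.7 = 1923.46
Index = 2221.27 / 1923.46 × 100 = 115.4830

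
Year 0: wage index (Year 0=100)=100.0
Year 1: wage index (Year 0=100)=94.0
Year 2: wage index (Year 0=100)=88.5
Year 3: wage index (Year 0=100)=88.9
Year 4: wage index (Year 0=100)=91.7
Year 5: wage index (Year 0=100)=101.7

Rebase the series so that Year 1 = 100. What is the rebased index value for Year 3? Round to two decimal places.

94.57

Rebased(Year 3) = 88.9 / 94.0 × 100 = 94.5745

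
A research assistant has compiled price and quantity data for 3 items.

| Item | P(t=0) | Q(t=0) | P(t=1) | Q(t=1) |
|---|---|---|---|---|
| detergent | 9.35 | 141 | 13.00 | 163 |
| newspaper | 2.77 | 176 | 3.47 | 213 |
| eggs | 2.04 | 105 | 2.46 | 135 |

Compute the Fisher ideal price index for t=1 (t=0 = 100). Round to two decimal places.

133.64

Laspeyres component (base-period weights):
ΣP(t=1)Q(t=0) = 13.00×141 + 3.47×176 + 2.46×105 = 1833 + 610.72 + 258.3 = 2702.02
ΣP(t=0)Q(t=0) = 9.35×141 + 2.77×176 + 2.04×105 = 1318.35 + 487.52 + 214.2 = 2020.07
L = 2702.02 / 2020.07 × 100 = 133.7587
Paasche component (current-period weights):
ΣP(t=1)Q(t=1) = 13.00×163 + 3.47×213 + 2.46×135 = 2119 + 739.11 + 332.1 = 3190.21
ΣP(t=0)Q(t=1) = 9.35×163 + 2.77×213 + 2.04×135 = 1524.05 + 590.01 + 275.4 = 2389.46
P = 3190.21 / 2389.46 × 100 = 133.5118
Fisher = √(L × P) = √(133.7587 × 133.5118) = 133.6352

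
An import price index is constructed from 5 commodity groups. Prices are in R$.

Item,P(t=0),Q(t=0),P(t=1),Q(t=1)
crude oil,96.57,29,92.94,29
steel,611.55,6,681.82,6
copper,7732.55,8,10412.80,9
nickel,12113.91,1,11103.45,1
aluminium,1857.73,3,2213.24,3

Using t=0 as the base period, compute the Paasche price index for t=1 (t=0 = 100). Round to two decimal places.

126.13

Paasche price index uses current-period quantities as weights.
ΣP(t=1)·Q(t=1) = 92.94×29 + 681.82×6 + 10412.80×9 + 11103.45×1 + 2213.24×3 = 2695.26 + 4090.92 + 93715.2 + 11103.45 + 6639.72 = 118244.55
ΣP(t=0)·Q(t=1) = 96.57×29 + 611.55×6 + 7732.55×9 + 12113.91×1 + 1857.73×3 = 2800.53 + 3669.3 + 69592.95 + 12113.91 + 5573.19 = 93749.88
Index = 118244.55 / 93749.88 × 100 = 126.1277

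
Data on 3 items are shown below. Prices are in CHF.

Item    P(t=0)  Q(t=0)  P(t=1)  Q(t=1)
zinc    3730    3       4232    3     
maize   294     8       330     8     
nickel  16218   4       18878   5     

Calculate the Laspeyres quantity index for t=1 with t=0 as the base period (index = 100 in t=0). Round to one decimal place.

120.7

Laspeyres quantity index uses base-period prices as weights.
ΣP(t=0)·Q(t=1) = 3730×3 + 294×8 + 16218×5 = 11190 + 2352 + 81090 = 94632
ΣP(t=0)·Q(t=0) = 3730×3 + 294×8 + 16218×4 = 11190 + 2352 + 64872 = 78414
Index = 94632 / 78414 × 100 = 120.6825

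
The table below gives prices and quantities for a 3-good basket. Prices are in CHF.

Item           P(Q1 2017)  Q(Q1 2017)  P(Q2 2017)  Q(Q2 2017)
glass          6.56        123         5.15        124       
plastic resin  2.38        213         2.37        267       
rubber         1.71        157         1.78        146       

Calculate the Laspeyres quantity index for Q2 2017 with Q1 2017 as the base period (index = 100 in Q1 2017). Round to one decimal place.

107.3

Laspeyres quantity index uses base-period prices as weights.
ΣP(Q1 2017)·Q(Q2 2017) = 6.56×124 + 2.38×267 + 1.71×146 = 813.44 + 635.46 + 249.66 = 1698.56
ΣP(Q1 2017)·Q(Q1 2017) = 6.56×123 + 2.38×213 + 1.71×157 = 806.88 + 506.94 + 268.47 = 1582.29
Index = 1698.56 / 1582.29 × 100 = 107.3482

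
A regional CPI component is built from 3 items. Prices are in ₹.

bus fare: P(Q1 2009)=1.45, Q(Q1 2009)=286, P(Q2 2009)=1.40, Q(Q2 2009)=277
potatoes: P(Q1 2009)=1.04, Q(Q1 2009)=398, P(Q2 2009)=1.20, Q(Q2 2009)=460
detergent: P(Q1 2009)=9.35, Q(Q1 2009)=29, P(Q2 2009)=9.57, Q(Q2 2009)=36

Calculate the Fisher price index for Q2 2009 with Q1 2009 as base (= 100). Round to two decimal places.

105.32

Laspeyres component (base-period weights):
ΣP(Q2 2009)Q(Q1 2009) = 1.40×286 + 1.20×398 + 9.57×29 = 400.4 + 477.6 + 277.53 = 1155.53
ΣP(Q1 2009)Q(Q1 2009) = 1.45×286 + 1.04×398 + 9.35×29 = 414.7 + 413.92 + 271.15 = 1099.77
L = 1155.53 / 1099.77 × 100 = 105.0702
Paasche component (current-period weights):
ΣP(Q2 2009)Q(Q2 2009) = 1.40×277 + 1.20×460 + 9.57×36 = 387.8 + 552 + 344.52 = 1284.32
ΣP(Q1 2009)Q(Q2 2009) = 1.45×277 + 1.04×460 + 9.35×36 = 401.65 + 478.4 + 336.6 = 1216.65
P = 1284.32 / 1216.65 × 100 = 105.5620
Fisher = √(L × P) = √(105.0702 × 105.5620) = 105.3158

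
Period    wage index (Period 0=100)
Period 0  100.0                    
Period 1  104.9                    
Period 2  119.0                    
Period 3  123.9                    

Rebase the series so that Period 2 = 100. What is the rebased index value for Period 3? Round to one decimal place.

104.1

Rebased(Period 3) = 123.9 / 119.0 × 100 = 104.1176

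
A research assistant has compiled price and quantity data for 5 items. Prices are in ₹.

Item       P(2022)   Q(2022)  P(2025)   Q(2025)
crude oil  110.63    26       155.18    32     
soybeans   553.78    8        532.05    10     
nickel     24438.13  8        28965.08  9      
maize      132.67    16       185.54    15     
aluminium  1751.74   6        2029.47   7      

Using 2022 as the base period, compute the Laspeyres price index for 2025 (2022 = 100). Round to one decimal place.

118.4

Laspeyres price index uses base-period quantities as weights.
ΣP(2025)·Q(2022) = 155.18×26 + 532.05×8 + 28965.08×8 + 185.54×16 + 2029.47×6 = 4034.68 + 4256.4 + 231720.64 + 2968.64 + 12176.82 = 255157.18
ΣP(2022)·Q(2022) = 110.63×26 + 553.78×8 + 24438.13×8 + 132.67×16 + 1751.74×6 = 2876.38 + 4430.24 + 195505.04 + 2122.72 + 10510.44 = 215444.82
Index = 255157.18 / 215444.82 × 100 = 118.4327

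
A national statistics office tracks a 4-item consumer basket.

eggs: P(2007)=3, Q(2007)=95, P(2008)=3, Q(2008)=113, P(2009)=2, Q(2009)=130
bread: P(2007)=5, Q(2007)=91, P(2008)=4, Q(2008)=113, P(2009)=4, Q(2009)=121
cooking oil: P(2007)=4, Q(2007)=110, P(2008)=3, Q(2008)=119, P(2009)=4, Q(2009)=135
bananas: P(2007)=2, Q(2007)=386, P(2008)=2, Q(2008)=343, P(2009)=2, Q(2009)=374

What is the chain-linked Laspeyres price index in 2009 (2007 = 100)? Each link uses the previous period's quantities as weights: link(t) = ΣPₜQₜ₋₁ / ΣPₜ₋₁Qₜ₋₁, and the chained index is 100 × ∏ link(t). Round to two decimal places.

90.00

Link 2007→2008:
ΣP(2008)Q(2007) = 3×95 + 4×91 + 3×110 + 2×386 = 285 + 364 + 330 + 772 = 1751
ΣP(2007)Q(2007) = 3×95 + 5×91 + 4×110 + 2×386 = 285 + 455 + 440 + 772 = 1952
link = 1751/1952 = 0.897029
Link 2008→2009:
ΣP(2009)Q(2008) = 2×113 + 4×113 + 4×119 + 2×343 = 226 + 452 + 476 + 686 = 1840
ΣP(2008)Q(2008) = 3×113 + 4×113 + 3×119 + 2×343 = 339 + 452 + 357 + 686 = 1834
link = 1840/1834 = 1.003272
Chained index = 100 × 0.897029 × 1.003272 = 89.9963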